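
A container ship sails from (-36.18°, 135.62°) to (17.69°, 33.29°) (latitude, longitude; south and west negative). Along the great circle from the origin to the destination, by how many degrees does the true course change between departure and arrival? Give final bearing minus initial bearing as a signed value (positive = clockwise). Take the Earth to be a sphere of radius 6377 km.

Initial bearing θ₁ = atan2(sin Δλ cos φ₂, cos φ₁ sin φ₂ − sin φ₁ cos φ₂ cos Δλ) = 277.66°
Final bearing θ₂ = (initial bearing from the destination back to the start) + 180° = 302.89°
Δθ = θ₂ − θ₁ = +25.2°

+25.2°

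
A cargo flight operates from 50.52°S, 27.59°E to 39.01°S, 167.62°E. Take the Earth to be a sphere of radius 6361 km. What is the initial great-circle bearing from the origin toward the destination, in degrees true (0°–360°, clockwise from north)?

N = sin Δλ·cos φ₂ = +0.4992;  D = cos φ₁ sin φ₂ − sin φ₁ cos φ₂ cos Δλ = -0.8599
initial course = atan2(N, D) = 149.86°

149.9°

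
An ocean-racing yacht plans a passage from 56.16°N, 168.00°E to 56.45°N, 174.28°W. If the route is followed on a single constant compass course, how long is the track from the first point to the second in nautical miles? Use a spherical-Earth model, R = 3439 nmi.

590 nmi

Δψ = ln[tan(π/4+φ₂/2)/tan(π/4+φ₁/2)] = +0.0091;  Δφ = +0.0051 rad,  Δλ = +0.3093 rad
q = Δφ/Δψ = 0.5548
d = R·√(Δφ² + q²Δλ²) = 3439·0.17165 = 590 nmi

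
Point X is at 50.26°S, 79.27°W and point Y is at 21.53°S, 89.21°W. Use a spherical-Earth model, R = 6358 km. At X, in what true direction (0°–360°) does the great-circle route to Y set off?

341.1°

N = sin Δλ·cos φ₂ = -0.1606;  D = cos φ₁ sin φ₂ − sin φ₁ cos φ₂ cos Δλ = +0.4699
initial course = atan2(N, D) = 341.14°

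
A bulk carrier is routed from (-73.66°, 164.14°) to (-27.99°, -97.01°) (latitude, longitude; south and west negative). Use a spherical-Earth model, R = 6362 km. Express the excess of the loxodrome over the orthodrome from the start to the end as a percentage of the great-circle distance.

Great circle: σ = 1.1460 rad → d_gc = Rσ = 7290.8 km
Rhumb: Δφ = +0.7971, Δλ = +1.7253, Δψ = +1.4318, q = Δφ/Δψ = 0.5567 → d_rh = R√(Δφ²+q²Δλ²) = 7940.8 km
Excess = (7940.8 − 7290.8) / 7290.8 = 650.0 / 7290.8 = 8.92% ≈ 8.9%

8.9%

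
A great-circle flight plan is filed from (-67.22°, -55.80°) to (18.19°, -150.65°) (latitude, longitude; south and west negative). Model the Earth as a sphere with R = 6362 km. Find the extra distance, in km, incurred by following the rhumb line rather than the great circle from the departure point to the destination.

Great circle: cos σ = sin φ₁ sin φ₂ + cos φ₁ cos φ₂ cos Δλ,  σ = 1.8954 rad → d_gc = 12058.44 km
Rhumb line: Δψ = +1.9251, q = Δφ/Δψ = 0.7743, d_rh = R√(Δφ²+q²Δλ²) = 12507.91 km
Excess = 12507.91 − 12058.44 = 449.47 ≈ 449 km

449 km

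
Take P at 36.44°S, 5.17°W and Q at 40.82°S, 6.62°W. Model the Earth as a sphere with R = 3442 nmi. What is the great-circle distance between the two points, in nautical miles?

cos σ = sin φ₁ sin φ₂ + cos φ₁ cos φ₂ cos Δλ
      = sin(-36.44°)sin(-40.82°) + cos(-36.44°)cos(-40.82°)cos(-1.45°) = 0.9969
σ = 4.524° → d = Rσ = 3442·0.07896 = 272 nmi

272 nmi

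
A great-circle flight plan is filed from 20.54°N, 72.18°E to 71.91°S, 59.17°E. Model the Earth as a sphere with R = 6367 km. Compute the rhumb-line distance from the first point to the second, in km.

Rhumb course C = atan2(Δλ, Δψ) with Δψ = ln[tan(π/4+φ₂/2)/tan(π/4+φ₁/2)] = -2.2041, Δλ = -0.2271 → C = 185.88°
d = R·|Δφ| / |cos C| = 6367·1.61356 / 0.99474 = 10328 km

10328 km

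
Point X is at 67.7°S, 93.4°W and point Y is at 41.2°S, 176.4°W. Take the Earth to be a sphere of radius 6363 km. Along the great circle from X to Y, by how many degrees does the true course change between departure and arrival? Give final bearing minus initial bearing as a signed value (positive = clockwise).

+73.0°

Initial bearing θ₁ = atan2(sin Δλ cos φ₂, cos φ₁ sin φ₂ − sin φ₁ cos φ₂ cos Δλ) = 257.53°
Final bearing θ₂ = (initial bearing from the destination back to the start) + 180° = 330.50°
Δθ = θ₂ − θ₁ = +73.0°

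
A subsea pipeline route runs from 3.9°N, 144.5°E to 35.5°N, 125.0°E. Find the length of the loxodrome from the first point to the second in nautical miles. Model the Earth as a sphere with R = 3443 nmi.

Δψ = ln[tan(π/4+φ₂/2)/tan(π/4+φ₁/2)] = +0.5954;  Δφ = +0.5515 rad,  Δλ = -0.3403 rad
q = Δφ/Δψ = 0.9263
d = R·√(Δφ² + q²Δλ²) = 3443·0.63527 = 2187 nmi

2187 nmi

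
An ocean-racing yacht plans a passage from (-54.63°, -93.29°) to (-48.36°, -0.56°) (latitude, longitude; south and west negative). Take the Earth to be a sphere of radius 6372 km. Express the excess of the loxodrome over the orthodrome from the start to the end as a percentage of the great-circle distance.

Great circle: σ = 0.9384 rad → d_gc = Rσ = 5979.5 km
Rhumb: Δφ = +0.1094, Δλ = +1.6184, Δψ = +0.1761, q = Δφ/Δψ = 0.6213 → d_rh = R√(Δφ²+q²Δλ²) = 6445.0 km
Excess = (6445.0 − 5979.5) / 5979.5 = 465.5 / 5979.5 = 7.78% ≈ 7.8%

7.8%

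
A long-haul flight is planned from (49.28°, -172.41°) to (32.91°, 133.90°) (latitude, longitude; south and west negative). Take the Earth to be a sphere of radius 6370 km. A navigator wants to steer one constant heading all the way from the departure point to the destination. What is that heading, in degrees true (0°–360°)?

Meridional parts: M(φ₁)=+0.9913, M(φ₂)=+0.6089 → ΔM = -0.3824;  Δλ = -0.9371 rad
tan C = Δλ / ΔM = +2.4503 → C = 247.80°

247.8°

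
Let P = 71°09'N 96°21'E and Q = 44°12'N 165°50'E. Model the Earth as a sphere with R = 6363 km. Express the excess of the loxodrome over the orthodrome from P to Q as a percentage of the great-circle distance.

Great circle: σ = 0.7363 rad → d_gc = Rσ = 4685.1 km
Rhumb: Δφ = -0.4704, Δλ = +1.2127, Δψ = -0.9340, q = Δφ/Δψ = 0.5036 → d_rh = R√(Δφ²+q²Δλ²) = 4904.9 km
Excess = (4904.9 − 4685.1) / 4685.1 = 219.8 / 4685.1 = 4.69% ≈ 4.7%

4.7%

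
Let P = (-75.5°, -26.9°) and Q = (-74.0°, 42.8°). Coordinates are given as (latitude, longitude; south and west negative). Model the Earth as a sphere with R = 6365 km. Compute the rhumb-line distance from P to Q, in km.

Δψ = ln[tan(π/4+φ₂/2)/tan(π/4+φ₁/2)] = +0.0996;  Δφ = +0.0262 rad,  Δλ = +1.2165 rad
q = Δφ/Δψ = 0.2628
d = R·√(Δφ² + q²Δλ²) = 6365·0.32079 = 2042 km

2042 km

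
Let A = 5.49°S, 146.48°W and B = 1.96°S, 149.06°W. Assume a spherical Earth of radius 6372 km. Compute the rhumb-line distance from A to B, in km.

Rhumb course C = atan2(Δλ, Δψ) with Δψ = ln[tan(π/4+φ₂/2)/tan(π/4+φ₁/2)] = +0.0618, Δλ = -0.0450 → C = 323.90°
d = R·|Δφ| / |cos C| = 6372·0.06161 / 0.80799 = 486 km

486 km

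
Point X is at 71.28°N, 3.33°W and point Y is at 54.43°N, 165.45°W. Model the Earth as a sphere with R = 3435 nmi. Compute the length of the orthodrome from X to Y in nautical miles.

3216 nmi

cos σ = sin φ₁ sin φ₂ + cos φ₁ cos φ₂ cos Δλ
      = sin(71.28°)sin(54.43°) + cos(71.28°)cos(54.43°)cos(-162.12°) = 0.5927
σ = 53.651° → d = Rσ = 3435·0.93639 = 3216 nmi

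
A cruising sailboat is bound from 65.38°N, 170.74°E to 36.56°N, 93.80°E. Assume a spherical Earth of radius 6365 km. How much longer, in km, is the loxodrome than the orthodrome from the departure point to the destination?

294 km

Great circle: cos σ = sin φ₁ sin φ₂ + cos φ₁ cos φ₂ cos Δλ,  σ = 0.9057 rad → d_gc = 5764.8 km
Rhumb line: Δψ = -0.8359, q = Δφ/Δψ = 0.6018, d_rh = R√(Δφ²+q²Δλ²) = 6058.6 km
Excess = 6058.6 − 5764.8 = 293.8 ≈ 294 km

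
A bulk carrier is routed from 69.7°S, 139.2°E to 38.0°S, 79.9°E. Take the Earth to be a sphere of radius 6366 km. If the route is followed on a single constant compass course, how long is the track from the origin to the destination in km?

5063 km

Δψ = ln[tan(π/4+φ₂/2)/tan(π/4+φ₁/2)] = +1.0022;  Δφ = +0.5533 rad,  Δλ = -1.0350 rad
q = Δφ/Δψ = 0.5520
d = R·√(Δφ² + q²Δλ²) = 6366·0.79533 = 5063 km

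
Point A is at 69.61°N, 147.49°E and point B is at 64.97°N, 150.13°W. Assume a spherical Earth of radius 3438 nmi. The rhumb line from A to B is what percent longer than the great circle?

4.4%

Great circle: σ = 0.4087 rad → d_gc = Rσ = 1405.0 nmi
Rhumb: Δφ = -0.0810, Δλ = +1.0887, Δψ = -0.2105, q = Δφ/Δψ = 0.3848 → d_rh = R√(Δφ²+q²Δλ²) = 1466.8 nmi
Excess = (1466.8 − 1405.0) / 1405.0 = 61.8 / 1405.0 = 4.40% ≈ 4.4%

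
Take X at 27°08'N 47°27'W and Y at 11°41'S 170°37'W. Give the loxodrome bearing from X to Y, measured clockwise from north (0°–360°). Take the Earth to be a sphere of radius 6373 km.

Meridional parts: M(φ₁)=+0.4923, M(φ₂)=-0.2053 → ΔM = -0.6977;  Δλ = -2.1497 rad
tan C = Δλ / ΔM = +3.0812 → C = 252.02°

252.0°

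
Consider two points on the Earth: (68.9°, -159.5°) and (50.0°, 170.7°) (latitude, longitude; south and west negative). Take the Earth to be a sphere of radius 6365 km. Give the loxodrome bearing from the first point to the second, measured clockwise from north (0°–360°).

217.8°

Meridional parts: M(φ₁)=+1.6807, M(φ₂)=+1.0107 → ΔM = -0.6700;  Δλ = -0.5201 rad
tan C = Δλ / ΔM = +0.7763 → C = 217.82°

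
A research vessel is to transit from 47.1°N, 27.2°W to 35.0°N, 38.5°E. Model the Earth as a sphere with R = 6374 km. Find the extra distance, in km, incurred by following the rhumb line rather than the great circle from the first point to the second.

Great circle: cos σ = sin φ₁ sin φ₂ + cos φ₁ cos φ₂ cos Δλ,  σ = 0.8637 rad → d_gc = 5505.2 km
Rhumb line: Δψ = -0.2814, q = Δφ/Δψ = 0.7506, d_rh = R√(Δφ²+q²Δλ²) = 5648.8 km
Excess = 5648.8 − 5505.2 = 143.6 ≈ 144 km

144 km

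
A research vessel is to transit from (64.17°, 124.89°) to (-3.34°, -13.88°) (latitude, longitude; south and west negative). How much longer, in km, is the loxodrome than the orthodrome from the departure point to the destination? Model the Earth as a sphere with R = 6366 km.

Great circle: cos σ = sin φ₁ sin φ₂ + cos φ₁ cos φ₂ cos Δλ,  σ = 1.9601 rad → d_gc = 12478.1 km
Rhumb line: Δψ = -1.5310, q = Δφ/Δψ = 0.7696, d_rh = R√(Δφ²+q²Δλ²) = 14038.0 km
Excess = 14038.0 − 12478.1 = 1559.9 ≈ 1560 km

1560 km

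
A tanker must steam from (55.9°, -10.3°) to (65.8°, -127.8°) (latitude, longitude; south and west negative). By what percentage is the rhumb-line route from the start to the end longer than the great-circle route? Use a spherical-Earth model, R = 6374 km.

16.2%

Great circle: σ = 0.8643 rad → d_gc = Rσ = 5509.1 km
Rhumb: Δφ = +0.1728, Δλ = -2.0508, Δψ = +0.3581, q = Δφ/Δψ = 0.4826 → d_rh = R√(Δφ²+q²Δλ²) = 6403.2 km
Excess = (6403.2 − 5509.1) / 5509.1 = 894.1 / 5509.1 = 16.23% ≈ 16.2%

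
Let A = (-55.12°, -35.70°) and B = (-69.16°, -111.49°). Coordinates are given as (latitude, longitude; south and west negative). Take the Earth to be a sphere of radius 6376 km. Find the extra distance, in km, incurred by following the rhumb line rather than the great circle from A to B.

Great circle: cos σ = sin φ₁ sin φ₂ + cos φ₁ cos φ₂ cos Δλ,  σ = 0.6153 rad → d_gc = 3922.9 km
Rhumb line: Δψ = -0.5355, q = Δφ/Δψ = 0.4576, d_rh = R√(Δφ²+q²Δλ²) = 4163.7 km
Excess = 4163.7 − 3922.9 = 240.8 ≈ 241 km

241 km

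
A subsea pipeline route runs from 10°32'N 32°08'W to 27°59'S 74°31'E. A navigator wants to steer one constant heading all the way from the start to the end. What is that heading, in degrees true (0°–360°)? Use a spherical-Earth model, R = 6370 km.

Δψ = ln[tan(π/4+φ₂/2)/tan(π/4+φ₁/2)] = -0.6939
Δλ = +1.8614 rad (taken the short way round)
course = atan2(Δλ, Δψ) = 110.45°

110.4°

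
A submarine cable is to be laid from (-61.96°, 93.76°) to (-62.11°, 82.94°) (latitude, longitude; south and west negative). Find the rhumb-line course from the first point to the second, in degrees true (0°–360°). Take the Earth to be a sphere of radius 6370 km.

Meridional parts: M(φ₁)=-1.3875, M(φ₂)=-1.3931 → ΔM = -0.0056;  Δλ = -0.1888 rad
tan C = Δλ / ΔM = +33.8256 → C = 268.31°

268.3°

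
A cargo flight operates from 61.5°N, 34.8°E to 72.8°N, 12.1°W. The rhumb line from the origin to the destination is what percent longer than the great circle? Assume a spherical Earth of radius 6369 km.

Great circle: σ = 0.3599 rad → d_gc = Rσ = 2292.3 km
Rhumb: Δφ = +0.1972, Δλ = -0.8186, Δψ = +0.5184, q = Δφ/Δψ = 0.3805 → d_rh = R√(Δφ²+q²Δλ²) = 2347.8 km
Excess = (2347.8 − 2292.3) / 2292.3 = 55.5 / 2292.3 = 2.42% ≈ 2.4%

2.4%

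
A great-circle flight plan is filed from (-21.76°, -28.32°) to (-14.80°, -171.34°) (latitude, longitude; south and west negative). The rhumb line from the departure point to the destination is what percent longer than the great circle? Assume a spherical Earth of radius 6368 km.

5.7%

Great circle: σ = 2.2429 rad → d_gc = Rσ = 14282.6 km
Rhumb: Δφ = +0.1215, Δλ = -2.4962, Δψ = +0.1280, q = Δφ/Δψ = 0.9488 → d_rh = R√(Δφ²+q²Δλ²) = 15102.0 km
Excess = (15102.0 − 14282.6) / 14282.6 = 819.4 / 14282.6 = 5.74% ≈ 5.7%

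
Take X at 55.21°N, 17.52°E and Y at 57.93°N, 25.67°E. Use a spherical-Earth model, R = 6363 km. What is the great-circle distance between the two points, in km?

582 km

cos σ = sin φ₁ sin φ₂ + cos φ₁ cos φ₂ cos Δλ
      = sin(55.21°)sin(57.93°) + cos(55.21°)cos(57.93°)cos(8.15°) = 0.9958
σ = 5.245° → d = Rσ = 6363·0.09153 = 582 km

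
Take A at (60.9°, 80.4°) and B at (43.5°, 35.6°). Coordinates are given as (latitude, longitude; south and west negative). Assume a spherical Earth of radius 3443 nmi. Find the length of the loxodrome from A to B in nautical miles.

Rhumb course C = atan2(Δλ, Δψ) with Δψ = ln[tan(π/4+φ₂/2)/tan(π/4+φ₁/2)] = -0.5040, Δλ = -0.7819 → C = 237.20°
d = R·|Δφ| / |cos C| = 3443·0.30369 / 0.54177 = 1930 nmi

1930 nmi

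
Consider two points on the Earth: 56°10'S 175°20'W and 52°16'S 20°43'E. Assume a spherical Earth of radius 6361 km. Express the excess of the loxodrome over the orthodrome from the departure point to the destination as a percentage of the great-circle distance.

Great circle: σ = 1.2350 rad → d_gc = Rσ = 7856.1 km
Rhumb: Δφ = +0.0681, Δλ = -2.8615, Δψ = +0.1165, q = Δφ/Δψ = 0.5842 → d_rh = R√(Δφ²+q²Δλ²) = 10641.8 km
Excess = (10641.8 − 7856.1) / 7856.1 = 2785.7 / 7856.1 = 35.46% ≈ 35.5%

35.5%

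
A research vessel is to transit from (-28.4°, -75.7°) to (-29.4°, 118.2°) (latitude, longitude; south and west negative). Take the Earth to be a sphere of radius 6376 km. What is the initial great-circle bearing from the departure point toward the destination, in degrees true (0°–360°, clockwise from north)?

194.1°

N = sin Δλ·cos φ₂ = -0.2093;  D = cos φ₁ sin φ₂ − sin φ₁ cos φ₂ cos Δλ = -0.8341
initial course = atan2(N, D) = 194.09°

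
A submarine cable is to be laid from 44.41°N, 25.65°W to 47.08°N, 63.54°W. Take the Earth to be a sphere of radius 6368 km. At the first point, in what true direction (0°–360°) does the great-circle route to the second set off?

N = sin Δλ·cos φ₂ = -0.4182;  D = cos φ₁ sin φ₂ − sin φ₁ cos φ₂ cos Δλ = +0.1470
initial course = atan2(N, D) = 289.37°

289.4°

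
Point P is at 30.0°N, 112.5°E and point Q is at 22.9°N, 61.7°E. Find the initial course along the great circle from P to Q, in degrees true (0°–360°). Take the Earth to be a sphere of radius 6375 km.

273.7°

N = sin Δλ·cos φ₂ = -0.7139;  D = cos φ₁ sin φ₂ − sin φ₁ cos φ₂ cos Δλ = +0.0459
initial course = atan2(N, D) = 273.68°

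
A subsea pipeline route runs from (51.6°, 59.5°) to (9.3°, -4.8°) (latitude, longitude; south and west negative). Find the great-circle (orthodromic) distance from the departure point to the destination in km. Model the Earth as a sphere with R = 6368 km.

cos σ = sin φ₁ sin φ₂ + cos φ₁ cos φ₂ cos Δλ
      = sin(51.60°)sin(9.30°) + cos(51.60°)cos(9.30°)cos(-64.30°) = 0.3925
σ = 66.891° → d = Rσ = 6368·1.16748 = 7434 km

7434 km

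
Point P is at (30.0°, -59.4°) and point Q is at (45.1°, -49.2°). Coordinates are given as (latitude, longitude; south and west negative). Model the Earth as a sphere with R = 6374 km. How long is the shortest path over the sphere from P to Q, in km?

Haversine: a = sin²(Δφ/2)+cos φ₁ cos φ₂ sin²(Δλ/2) = 0.02209;  σ = 2·atan2(√a,√(1−a))
σ = 17.096° → d = Rσ = 6374·0.29839 = 1902 km

1902 km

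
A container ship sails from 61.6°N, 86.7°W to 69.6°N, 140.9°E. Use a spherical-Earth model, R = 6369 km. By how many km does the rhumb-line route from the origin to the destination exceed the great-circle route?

Great circle: cos σ = sin φ₁ sin φ₂ + cos φ₁ cos φ₂ cos Δλ,  σ = 0.7775 rad → d_gc = 4951.7 km
Rhumb line: Δψ = +0.3410, q = Δφ/Δψ = 0.4095, d_rh = R√(Δφ²+q²Δλ²) = 6091.8 km
Excess = 6091.8 − 4951.7 = 1140.1 ≈ 1140 km

1140 km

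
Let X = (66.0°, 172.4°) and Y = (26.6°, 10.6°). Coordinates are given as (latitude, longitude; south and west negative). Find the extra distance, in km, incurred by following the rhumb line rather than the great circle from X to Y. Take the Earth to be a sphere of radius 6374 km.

2798 km

Great circle: cos σ = sin φ₁ sin φ₂ + cos φ₁ cos φ₂ cos Δλ,  σ = 1.5072 rad → d_gc = 9606.9 km
Rhumb line: Δψ = -1.0667, q = Δφ/Δψ = 0.6447, d_rh = R√(Δφ²+q²Δλ²) = 12404.5 km
Excess = 12404.5 − 9606.9 = 2797.6 ≈ 2798 km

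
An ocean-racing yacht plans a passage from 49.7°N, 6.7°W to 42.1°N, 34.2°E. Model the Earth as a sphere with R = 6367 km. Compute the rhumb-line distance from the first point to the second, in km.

Rhumb course C = atan2(Δλ, Δψ) with Δψ = ln[tan(π/4+φ₂/2)/tan(π/4+φ₁/2)] = -0.1910, Δλ = +0.7138 → C = 104.98°
d = R·|Δφ| / |cos C| = 6367·0.13265 / 0.25853 = 3267 km

3267 km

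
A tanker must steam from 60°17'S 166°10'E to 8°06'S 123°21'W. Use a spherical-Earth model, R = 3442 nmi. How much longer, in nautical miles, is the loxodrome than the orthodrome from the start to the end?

111 nmi

Great circle: cos σ = sin φ₁ sin φ₂ + cos φ₁ cos φ₂ cos Δλ,  σ = 1.2804 rad → d_gc = 4407.2 nmi
Rhumb line: Δψ = +1.1850, q = Δφ/Δψ = 0.7686, d_rh = R√(Δφ²+q²Δλ²) = 4518.6 nmi
Excess = 4518.6 − 4407.2 = 111.4 ≈ 111 nmi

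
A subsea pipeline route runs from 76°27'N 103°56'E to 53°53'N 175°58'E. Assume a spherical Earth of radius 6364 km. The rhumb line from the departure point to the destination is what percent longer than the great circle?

Great circle: σ = 0.5954 rad → d_gc = Rσ = 3789.0 km
Rhumb: Δφ = -0.3939, Δλ = +1.2572, Δψ = -1.0096, q = Δφ/Δψ = 0.3901 → d_rh = R√(Δφ²+q²Δλ²) = 4003.2 km
Excess = (4003.2 − 3789.0) / 3789.0 = 214.2 / 3789.0 = 5.653% ≈ 5.7%

5.7%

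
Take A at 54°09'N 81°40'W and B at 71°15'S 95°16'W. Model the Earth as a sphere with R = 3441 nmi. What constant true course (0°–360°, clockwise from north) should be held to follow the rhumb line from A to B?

184.6°

Δψ = ln[tan(π/4+φ₂/2)/tan(π/4+φ₁/2)] = -2.9298
Δλ = -0.2374 rad (taken the short way round)
course = atan2(Δλ, Δψ) = 184.63°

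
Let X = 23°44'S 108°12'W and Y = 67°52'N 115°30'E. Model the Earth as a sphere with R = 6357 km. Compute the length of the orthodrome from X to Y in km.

cos σ = sin φ₁ sin φ₂ + cos φ₁ cos φ₂ cos Δλ
      = sin(-23.73°)sin(67.87°) + cos(-23.73°)cos(67.87°)cos(-136.30°) = -0.6222
σ = 128.475° → d = Rσ = 6357·2.24231 = 14254 km

14254 km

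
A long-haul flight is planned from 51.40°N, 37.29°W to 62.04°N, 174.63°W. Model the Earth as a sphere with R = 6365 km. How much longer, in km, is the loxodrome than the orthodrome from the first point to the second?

Great circle: cos σ = sin φ₁ sin φ₂ + cos φ₁ cos φ₂ cos Δλ,  σ = 1.0756 rad → d_gc = 6846.3 km
Rhumb line: Δψ = +0.3412, q = Δφ/Δψ = 0.5443, d_rh = R√(Δφ²+q²Δλ²) = 8387.4 km
Excess = 8387.4 − 6846.3 = 1541.1 ≈ 1541 km

1541 km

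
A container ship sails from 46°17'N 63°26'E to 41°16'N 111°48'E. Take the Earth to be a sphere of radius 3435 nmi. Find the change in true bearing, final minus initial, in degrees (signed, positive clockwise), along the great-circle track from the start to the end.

+34.5°

At departure: θ₁ = atan2(sin Δλ cos φ₂, cos φ₁ sin φ₂ − sin φ₁ cos φ₂ cos Δλ) = 80.41°
At arrival: θ₂ = atan2(sin Δλ cos φ₁, −cos φ₂ sin φ₁ + sin φ₂ cos φ₁ cos Δλ) = 114.96°
Δθ = θ₂ − θ₁ = +34.5°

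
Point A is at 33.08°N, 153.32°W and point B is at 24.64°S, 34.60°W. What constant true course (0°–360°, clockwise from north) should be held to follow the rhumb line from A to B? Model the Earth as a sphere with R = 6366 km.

Meridional parts: M(φ₁)=+0.6124, M(φ₂)=-0.4440 → ΔM = -1.0563;  Δλ = +2.0721 rad
tan C = Δλ / ΔM = -1.9615 → C = 117.01°

117.0°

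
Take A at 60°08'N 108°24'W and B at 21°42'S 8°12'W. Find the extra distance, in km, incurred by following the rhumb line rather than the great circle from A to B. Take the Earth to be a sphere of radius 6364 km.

Great circle: cos σ = sin φ₁ sin φ₂ + cos φ₁ cos φ₂ cos Δλ,  σ = 1.9851 rad → d_gc = 12633.3 km
Rhumb line: Δψ = -1.7098, q = Δφ/Δψ = 0.8354, d_rh = R√(Δφ²+q²Δλ²) = 13002.1 km
Excess = 13002.1 − 12633.3 = 368.8 ≈ 369 km

369 km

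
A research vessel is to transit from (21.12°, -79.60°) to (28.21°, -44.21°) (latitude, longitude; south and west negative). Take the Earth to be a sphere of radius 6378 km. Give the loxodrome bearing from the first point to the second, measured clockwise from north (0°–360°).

Meridional parts: M(φ₁)=+0.3773, M(φ₂)=+0.5135 → ΔM = +0.1363;  Δλ = +0.6177 rad
tan C = Δλ / ΔM = +4.5320 → C = 77.56°

77.6°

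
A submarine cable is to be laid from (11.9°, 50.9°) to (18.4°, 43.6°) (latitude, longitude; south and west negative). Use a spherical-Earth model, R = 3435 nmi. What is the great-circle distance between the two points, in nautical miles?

Haversine: a = sin²(Δφ/2)+cos φ₁ cos φ₂ sin²(Δλ/2) = 0.00698;  σ = 2·atan2(√a,√(1−a))
σ = 9.583° → d = Rσ = 3435·0.16725 = 575 nmi

575 nmi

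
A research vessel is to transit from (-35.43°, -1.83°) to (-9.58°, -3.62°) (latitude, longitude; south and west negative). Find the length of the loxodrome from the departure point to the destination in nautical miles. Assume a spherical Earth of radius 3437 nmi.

Rhumb course C = atan2(Δλ, Δψ) with Δψ = ln[tan(π/4+φ₂/2)/tan(π/4+φ₁/2)] = +0.4940, Δλ = -0.0312 → C = 356.38°
d = R·|Δφ| / |cos C| = 3437·0.45117 / 0.99801 = 1554 nmi

1554 nmi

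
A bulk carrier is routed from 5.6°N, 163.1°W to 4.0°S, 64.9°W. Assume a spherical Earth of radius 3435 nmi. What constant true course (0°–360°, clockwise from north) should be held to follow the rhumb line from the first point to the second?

95.6°

Δψ = ln[tan(π/4+φ₂/2)/tan(π/4+φ₁/2)] = -0.1678
Δλ = +1.7139 rad (taken the short way round)
course = atan2(Δλ, Δψ) = 95.59°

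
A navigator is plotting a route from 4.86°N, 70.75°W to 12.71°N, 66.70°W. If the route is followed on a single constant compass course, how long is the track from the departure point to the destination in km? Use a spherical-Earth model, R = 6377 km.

Rhumb course C = atan2(Δλ, Δψ) with Δψ = ln[tan(π/4+φ₂/2)/tan(π/4+φ₁/2)] = +0.1387, Δλ = +0.0707 → C = 27.00°
d = R·|Δφ| / |cos C| = 6377·0.13701 / 0.89103 = 981 km

981 km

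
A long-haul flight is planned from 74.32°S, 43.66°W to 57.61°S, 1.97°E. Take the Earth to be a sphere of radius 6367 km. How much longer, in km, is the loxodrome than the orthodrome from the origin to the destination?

59 km

Great circle: cos σ = sin φ₁ sin φ₂ + cos φ₁ cos φ₂ cos Δλ,  σ = 0.4172 rad → d_gc = 2656.2 km
Rhumb line: Δψ = +0.7463, q = Δφ/Δψ = 0.3908, d_rh = R√(Δφ²+q²Δλ²) = 2715.6 km
Excess = 2715.6 − 2656.2 = 59.4 ≈ 59 km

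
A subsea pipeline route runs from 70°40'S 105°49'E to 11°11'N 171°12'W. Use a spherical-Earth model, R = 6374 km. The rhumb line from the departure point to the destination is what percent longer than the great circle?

Great circle: σ = 1.7146 rad → d_gc = Rσ = 10929.0 km
Rhumb: Δφ = +1.4286, Δλ = +1.4483, Δψ = +1.9664, q = Δφ/Δψ = 0.7265 → d_rh = R√(Δφ²+q²Δλ²) = 11308.8 km
Excess = (11308.8 − 10929.0) / 10929.0 = 379.8 / 10929.0 = 3.48% ≈ 3.5%

3.5%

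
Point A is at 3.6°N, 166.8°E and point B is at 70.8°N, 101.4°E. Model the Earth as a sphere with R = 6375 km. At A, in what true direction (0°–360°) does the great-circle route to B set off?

342.2°

θ = atan2( sin Δλ·cos φ₂ ,  cos φ₁ sin φ₂ − sin φ₁ cos φ₂ cos Δλ )
  = atan2(-0.2990, +0.9339) = 342.25°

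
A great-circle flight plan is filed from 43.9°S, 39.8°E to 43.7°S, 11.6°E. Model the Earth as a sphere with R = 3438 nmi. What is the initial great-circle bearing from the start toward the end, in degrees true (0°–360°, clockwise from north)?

260.7°

θ = atan2( sin Δλ·cos φ₂ ,  cos φ₁ sin φ₂ − sin φ₁ cos φ₂ cos Δλ )
  = atan2(-0.3416, -0.0560) = 260.69°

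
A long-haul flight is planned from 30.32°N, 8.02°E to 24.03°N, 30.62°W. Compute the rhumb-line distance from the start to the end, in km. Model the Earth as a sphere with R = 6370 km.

3882 km

Δψ = ln[tan(π/4+φ₂/2)/tan(π/4+φ₁/2)] = -0.1235;  Δφ = -0.1098 rad,  Δλ = -0.6744 rad
q = Δφ/Δψ = 0.8889
d = R·√(Δφ² + q²Δλ²) = 6370·0.60946 = 3882 km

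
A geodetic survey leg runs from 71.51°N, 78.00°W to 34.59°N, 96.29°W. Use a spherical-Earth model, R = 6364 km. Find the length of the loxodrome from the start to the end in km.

4250 km

Δψ = ln[tan(π/4+φ₂/2)/tan(π/4+φ₁/2)] = -1.1713;  Δφ = -0.6444 rad,  Δλ = -0.3192 rad
q = Δφ/Δψ = 0.5501
d = R·√(Δφ² + q²Δλ²) = 6364·0.66788 = 4250 km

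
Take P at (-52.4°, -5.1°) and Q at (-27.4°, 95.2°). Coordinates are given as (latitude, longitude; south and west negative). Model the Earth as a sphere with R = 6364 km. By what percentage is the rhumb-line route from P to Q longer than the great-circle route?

Great circle: σ = 1.2997 rad → d_gc = Rσ = 8271.5 km
Rhumb: Δφ = +0.4363, Δλ = +1.7506, Δψ = +0.5800, q = Δφ/Δψ = 0.7523 → d_rh = R√(Δφ²+q²Δλ²) = 8829.2 km
Excess = (8829.2 − 8271.5) / 8271.5 = 557.7 / 8271.5 = 6.74% ≈ 6.7%

6.7%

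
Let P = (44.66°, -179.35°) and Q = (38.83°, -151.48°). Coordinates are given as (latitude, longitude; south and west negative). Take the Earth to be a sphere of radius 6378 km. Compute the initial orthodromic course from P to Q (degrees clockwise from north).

θ = atan2( sin Δλ·cos φ₂ ,  cos φ₁ sin φ₂ − sin φ₁ cos φ₂ cos Δλ )
  = atan2(+0.3642, -0.0381) = 95.97°

96.0°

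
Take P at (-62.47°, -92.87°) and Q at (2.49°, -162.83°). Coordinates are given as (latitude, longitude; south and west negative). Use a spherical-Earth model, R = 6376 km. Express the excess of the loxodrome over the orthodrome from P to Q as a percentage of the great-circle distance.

2.2%

Great circle: σ = 1.4508 rad → d_gc = Rσ = 9250.3 km
Rhumb: Δφ = +1.1338, Δλ = -1.2210, Δψ = +1.4501, q = Δφ/Δψ = 0.7819 → d_rh = R√(Δφ²+q²Δλ²) = 9450.4 km
Excess = (9450.4 − 9250.3) / 9250.3 = 200.1 / 9250.3 = 2.16% ≈ 2.2%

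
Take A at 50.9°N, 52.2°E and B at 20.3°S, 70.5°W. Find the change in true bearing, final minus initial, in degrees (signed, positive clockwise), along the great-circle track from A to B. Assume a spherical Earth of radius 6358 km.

-61.4°

At departure: θ₁ = atan2(sin Δλ cos φ₂, cos φ₁ sin φ₂ − sin φ₁ cos φ₂ cos Δλ) = 282.46°
At arrival: θ₂ = atan2(sin Δλ cos φ₁, −cos φ₂ sin φ₁ + sin φ₂ cos φ₁ cos Δλ) = 221.04°
Δθ = θ₂ − θ₁ = -61.4°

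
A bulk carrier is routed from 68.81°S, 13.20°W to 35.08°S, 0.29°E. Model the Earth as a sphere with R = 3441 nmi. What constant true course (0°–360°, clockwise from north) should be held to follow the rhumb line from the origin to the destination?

13.0°

Δψ = ln[tan(π/4+φ₂/2)/tan(π/4+φ₁/2)] = +1.0218
Δλ = +0.2354 rad (taken the short way round)
course = atan2(Δλ, Δψ) = 12.98°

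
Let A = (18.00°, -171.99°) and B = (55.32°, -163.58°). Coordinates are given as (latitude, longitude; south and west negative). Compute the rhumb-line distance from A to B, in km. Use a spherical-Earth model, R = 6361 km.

Δψ = ln[tan(π/4+φ₂/2)/tan(π/4+φ₁/2)] = +0.8446;  Δφ = +0.6514 rad,  Δλ = +0.1468 rad
q = Δφ/Δψ = 0.7712
d = R·√(Δφ² + q²Δλ²) = 6361·0.66112 = 4205 km

4205 km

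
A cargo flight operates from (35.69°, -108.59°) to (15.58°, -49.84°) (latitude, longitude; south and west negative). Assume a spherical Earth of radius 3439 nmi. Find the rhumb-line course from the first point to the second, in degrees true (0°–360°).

Δψ = ln[tan(π/4+φ₂/2)/tan(π/4+φ₁/2)] = -0.3923
Δλ = +1.0254 rad (taken the short way round)
course = atan2(Δλ, Δψ) = 110.93°

110.9°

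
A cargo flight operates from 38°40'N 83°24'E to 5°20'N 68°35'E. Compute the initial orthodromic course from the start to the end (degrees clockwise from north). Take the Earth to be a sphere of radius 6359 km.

θ = atan2( sin Δλ·cos φ₂ ,  cos φ₁ sin φ₂ − sin φ₁ cos φ₂ cos Δλ )
  = atan2(-0.2546, -0.5288) = 205.71°

205.7°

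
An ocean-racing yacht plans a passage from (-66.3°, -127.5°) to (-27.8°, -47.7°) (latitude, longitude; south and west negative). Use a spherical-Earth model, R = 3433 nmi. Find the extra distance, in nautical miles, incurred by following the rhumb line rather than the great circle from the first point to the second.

Great circle: cos σ = sin φ₁ sin φ₂ + cos φ₁ cos φ₂ cos Δλ,  σ = 1.0587 rad → d_gc = 3634.48 nmi
Rhumb line: Δψ = +1.0561, q = Δφ/Δψ = 0.6363, d_rh = R√(Δφ²+q²Δλ²) = 3818.00 nmi
Excess = 3818.00 − 3634.48 = 183.52 ≈ 184 nmi

184 nmi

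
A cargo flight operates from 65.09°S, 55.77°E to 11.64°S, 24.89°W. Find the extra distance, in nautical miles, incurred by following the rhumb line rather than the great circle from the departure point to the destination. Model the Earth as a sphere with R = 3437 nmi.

Great circle: cos σ = sin φ₁ sin φ₂ + cos φ₁ cos φ₂ cos Δλ,  σ = 1.3182 rad → d_gc = 4530.6 nmi
Rhumb line: Δψ = +1.3056, q = Δφ/Δψ = 0.7145, d_rh = R√(Δφ²+q²Δλ²) = 4715.2 nmi
Excess = 4715.2 − 4530.6 = 184.6 ≈ 185 nmi

185 nmi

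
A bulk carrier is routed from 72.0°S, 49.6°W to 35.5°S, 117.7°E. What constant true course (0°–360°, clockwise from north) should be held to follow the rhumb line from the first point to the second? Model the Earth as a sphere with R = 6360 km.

Δψ = ln[tan(π/4+φ₂/2)/tan(π/4+φ₁/2)] = +1.1792
Δλ = +2.9199 rad (taken the short way round)
course = atan2(Δλ, Δψ) = 68.01°

68.0°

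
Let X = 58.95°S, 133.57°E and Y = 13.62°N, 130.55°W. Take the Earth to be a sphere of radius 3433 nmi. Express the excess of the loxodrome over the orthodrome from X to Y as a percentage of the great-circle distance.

3.1%

Great circle: σ = 1.8267 rad → d_gc = Rσ = 6271.0 nmi
Rhumb: Δφ = +1.2666, Δλ = +1.6734, Δψ = +1.5209, q = Δφ/Δψ = 0.8328 → d_rh = R√(Δφ²+q²Δλ²) = 6465.1 nmi
Excess = (6465.1 − 6271.0) / 6271.0 = 194.1 / 6271.0 = 3.10% ≈ 3.1%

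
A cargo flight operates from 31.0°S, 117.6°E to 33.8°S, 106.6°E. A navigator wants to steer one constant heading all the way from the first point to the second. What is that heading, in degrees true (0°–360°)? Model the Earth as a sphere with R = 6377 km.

253.2°

Meridional parts: M(φ₁)=-0.5696, M(φ₂)=-0.6275 → ΔM = -0.0579;  Δλ = -0.1920 rad
tan C = Δλ / ΔM = +3.3164 → C = 253.22°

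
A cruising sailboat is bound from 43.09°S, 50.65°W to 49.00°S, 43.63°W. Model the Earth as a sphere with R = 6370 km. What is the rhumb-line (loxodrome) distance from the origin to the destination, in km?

851 km

Rhumb course C = atan2(Δλ, Δψ) with Δψ = ln[tan(π/4+φ₂/2)/tan(π/4+φ₁/2)] = -0.1488, Δλ = +0.1225 → C = 140.54°
d = R·|Δφ| / |cos C| = 6370·0.10315 / 0.77202 = 851 km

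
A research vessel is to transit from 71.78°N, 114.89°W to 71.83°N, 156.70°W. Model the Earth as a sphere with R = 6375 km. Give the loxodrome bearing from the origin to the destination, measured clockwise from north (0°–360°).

Meridional parts: M(φ₁)=+1.8304, M(φ₂)=+1.8332 → ΔM = +0.0028;  Δλ = -0.7297 rad
tan C = Δλ / ΔM = -261.1050 → C = 270.22°

270.2°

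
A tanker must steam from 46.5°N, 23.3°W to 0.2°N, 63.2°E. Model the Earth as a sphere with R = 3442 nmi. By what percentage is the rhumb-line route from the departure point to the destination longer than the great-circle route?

Great circle: σ = 1.5262 rad → d_gc = Rσ = 5253.3 nmi
Rhumb: Δφ = -0.8081, Δλ = +1.5097, Δψ = -0.9154, q = Δφ/Δψ = 0.8828 → d_rh = R√(Δφ²+q²Δλ²) = 5364.6 nmi
Excess = (5364.6 − 5253.3) / 5253.3 = 111.3 / 5253.3 = 2.12% ≈ 2.1%

2.1%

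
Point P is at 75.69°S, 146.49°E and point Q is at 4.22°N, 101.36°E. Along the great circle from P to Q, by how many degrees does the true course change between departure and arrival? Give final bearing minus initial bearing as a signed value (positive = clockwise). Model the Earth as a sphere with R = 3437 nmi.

Initial bearing θ₁ = atan2(sin Δλ cos φ₂, cos φ₁ sin φ₂ − sin φ₁ cos φ₂ cos Δλ) = 314.72°
Final bearing θ₂ = (initial bearing from the destination back to the start) + 180° = 349.86°
Δθ = θ₂ − θ₁ = +35.1°

+35.1°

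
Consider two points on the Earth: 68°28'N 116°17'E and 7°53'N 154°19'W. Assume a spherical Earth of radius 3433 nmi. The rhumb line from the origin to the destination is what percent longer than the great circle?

Great circle: σ = 1.4390 rad → d_gc = Rσ = 4940.2 nmi
Rhumb: Δφ = -1.0574, Δλ = +1.5603, Δψ = -1.5219, q = Δφ/Δψ = 0.6948 → d_rh = R√(Δφ²+q²Δλ²) = 5198.8 nmi
Excess = (5198.8 − 4940.2) / 4940.2 = 258.6 / 4940.2 = 5.23% ≈ 5.2%

5.2%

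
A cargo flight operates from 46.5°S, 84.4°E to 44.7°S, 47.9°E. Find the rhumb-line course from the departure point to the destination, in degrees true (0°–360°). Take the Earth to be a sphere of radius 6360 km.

Δψ = ln[tan(π/4+φ₂/2)/tan(π/4+φ₁/2)] = +0.0449
Δλ = -0.6370 rad (taken the short way round)
course = atan2(Δλ, Δψ) = 274.03°

274.0°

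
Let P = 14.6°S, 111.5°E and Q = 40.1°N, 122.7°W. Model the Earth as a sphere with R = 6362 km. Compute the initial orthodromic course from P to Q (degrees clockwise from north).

50.5°

θ = atan2( sin Δλ·cos φ₂ ,  cos φ₁ sin φ₂ − sin φ₁ cos φ₂ cos Δλ )
  = atan2(+0.6204, +0.5105) = 50.55°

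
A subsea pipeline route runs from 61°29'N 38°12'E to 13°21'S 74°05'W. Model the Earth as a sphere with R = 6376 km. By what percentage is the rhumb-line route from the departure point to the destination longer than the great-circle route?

Great circle: σ = 1.9595 rad → d_gc = Rσ = 12494.0 km
Rhumb: Δφ = -1.3061, Δλ = -1.9597, Δψ = -1.6051, q = Δφ/Δψ = 0.8137 → d_rh = R√(Δφ²+q²Δλ²) = 13142.6 km
Excess = (13142.6 − 12494.0) / 12494.0 = 648.6 / 12494.0 = 5.19% ≈ 5.2%

5.2%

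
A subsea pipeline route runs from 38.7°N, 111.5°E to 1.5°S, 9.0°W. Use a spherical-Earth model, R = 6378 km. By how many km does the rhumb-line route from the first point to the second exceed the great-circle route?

442 km

Great circle: cos σ = sin φ₁ sin φ₂ + cos φ₁ cos φ₂ cos Δλ,  σ = 1.9958 rad → d_gc = 12729.3 km
Rhumb line: Δψ = -0.7597, q = Δφ/Δψ = 0.9235, d_rh = R√(Δφ²+q²Δλ²) = 13171.0 km
Excess = 13171.0 − 12729.3 = 441.7 ≈ 442 km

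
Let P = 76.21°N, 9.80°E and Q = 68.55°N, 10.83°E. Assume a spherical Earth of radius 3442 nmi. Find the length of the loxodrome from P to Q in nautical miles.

Rhumb course C = atan2(Δλ, Δψ) with Δψ = ln[tan(π/4+φ₂/2)/tan(π/4+φ₁/2)] = -0.4487, Δλ = +0.0180 → C = 177.71°
d = R·|Δφ| / |cos C| = 3442·0.13369 / 0.99920 = 461 nmi

461 nmi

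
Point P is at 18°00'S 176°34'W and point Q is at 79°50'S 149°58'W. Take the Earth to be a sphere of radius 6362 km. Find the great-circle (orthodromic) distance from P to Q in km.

Haversine: a = sin²(Δφ/2)+cos φ₁ cos φ₂ sin²(Δλ/2) = 0.27287;  σ = 2·atan2(√a,√(1−a))
σ = 62.982° → d = Rσ = 6362·1.09924 = 6993 km

6993 km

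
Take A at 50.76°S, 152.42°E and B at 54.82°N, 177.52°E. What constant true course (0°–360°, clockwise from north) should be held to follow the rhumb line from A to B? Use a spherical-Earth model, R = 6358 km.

11.4°

Δψ = ln[tan(π/4+φ₂/2)/tan(π/4+φ₁/2)] = +2.1803
Δλ = +0.4381 rad (taken the short way round)
course = atan2(Δλ, Δψ) = 11.36°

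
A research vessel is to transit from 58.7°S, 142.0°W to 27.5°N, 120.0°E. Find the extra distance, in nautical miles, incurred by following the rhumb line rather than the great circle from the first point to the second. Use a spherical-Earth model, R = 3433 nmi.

Great circle: cos σ = sin φ₁ sin φ₂ + cos φ₁ cos φ₂ cos Δλ,  σ = 2.0473 rad → d_gc = 7028.4 nmi
Rhumb line: Δψ = +1.7720, q = Δφ/Δψ = 0.8490, d_rh = R√(Δφ²+q²Δλ²) = 7178.5 nmi
Excess = 7178.5 − 7028.4 = 150.1 ≈ 150 nmi

150 nmi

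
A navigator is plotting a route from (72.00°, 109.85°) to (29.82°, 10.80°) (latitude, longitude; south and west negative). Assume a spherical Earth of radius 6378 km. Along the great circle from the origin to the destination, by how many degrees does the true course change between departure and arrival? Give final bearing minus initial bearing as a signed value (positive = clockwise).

At departure: θ₁ = atan2(sin Δλ cos φ₂, cos φ₁ sin φ₂ − sin φ₁ cos φ₂ cos Δλ) = 288.31°
At arrival: θ₂ = atan2(sin Δλ cos φ₁, −cos φ₂ sin φ₁ + sin φ₂ cos φ₁ cos Δλ) = 199.76°
Δθ = θ₂ − θ₁ = -88.5°

-88.5°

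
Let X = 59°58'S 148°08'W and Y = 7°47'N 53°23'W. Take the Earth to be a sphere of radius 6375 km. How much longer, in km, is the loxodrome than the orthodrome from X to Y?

Great circle: cos σ = sin φ₁ sin φ₂ + cos φ₁ cos φ₂ cos Δλ,  σ = 1.7298 rad → d_gc = 11027.304 km
Rhumb line: Δψ = +1.4521, q = Δφ/Δψ = 0.8143, d_rh = R√(Δφ²+q²Δλ²) = 11424.800 km
Excess = 11424.800 − 11027.304 = 397.496 ≈ 397 km

397 km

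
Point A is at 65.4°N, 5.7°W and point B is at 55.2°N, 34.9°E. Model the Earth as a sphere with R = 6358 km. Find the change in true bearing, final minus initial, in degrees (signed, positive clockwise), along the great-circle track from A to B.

Initial bearing θ₁ = atan2(sin Δλ cos φ₂, cos φ₁ sin φ₂ − sin φ₁ cos φ₂ cos Δλ) = 98.00°
Final bearing θ₂ = (initial bearing from the destination back to the start) + 180° = 133.75°
Δθ = θ₂ − θ₁ = +35.8°

+35.8°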